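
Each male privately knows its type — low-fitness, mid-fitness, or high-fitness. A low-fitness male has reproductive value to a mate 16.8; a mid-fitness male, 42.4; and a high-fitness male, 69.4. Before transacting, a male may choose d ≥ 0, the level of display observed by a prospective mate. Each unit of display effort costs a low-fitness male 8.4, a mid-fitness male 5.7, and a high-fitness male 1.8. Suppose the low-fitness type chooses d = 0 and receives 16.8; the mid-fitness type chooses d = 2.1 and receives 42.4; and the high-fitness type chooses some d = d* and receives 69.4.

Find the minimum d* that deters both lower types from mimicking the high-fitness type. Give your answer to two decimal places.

6.84

Low-fitness type (on-path payoff 16.8) won't mimic when 16.8 ≥ 69.4 − 8.4·d*, i.e. d* ≥ 6.26.
Mid-fitness type (on-path payoff 42.4 − 5.7×2.1 = 30.43) won't mimic when 30.43 ≥ 69.4 − 5.7·d*, i.e. d* ≥ 6.84.
Both must hold, so d* = max(6.26, 6.84) = 6.84. The mid-fitness type's constraint binds.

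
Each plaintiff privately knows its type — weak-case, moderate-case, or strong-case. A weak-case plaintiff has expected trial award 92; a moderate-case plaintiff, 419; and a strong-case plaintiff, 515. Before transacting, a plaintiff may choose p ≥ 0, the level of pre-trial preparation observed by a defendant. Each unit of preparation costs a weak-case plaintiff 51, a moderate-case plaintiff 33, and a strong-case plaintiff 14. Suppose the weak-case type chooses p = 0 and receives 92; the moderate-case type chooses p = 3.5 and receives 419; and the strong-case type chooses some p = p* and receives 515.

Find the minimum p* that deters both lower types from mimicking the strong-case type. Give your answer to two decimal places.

Weak-case type (on-path payoff 92) won't mimic when 92 ≥ 515 − 51·p*, i.e. p* ≥ 8.29.
Moderate-case type (on-path payoff 419 − 33×3.5 = 303.5) won't mimic when 303.5 ≥ 515 − 33·p*, i.e. p* ≥ 6.41.
Both must hold, so p* = max(8.29, 6.41) = 8.29. The weak-case type's constraint binds.

8.29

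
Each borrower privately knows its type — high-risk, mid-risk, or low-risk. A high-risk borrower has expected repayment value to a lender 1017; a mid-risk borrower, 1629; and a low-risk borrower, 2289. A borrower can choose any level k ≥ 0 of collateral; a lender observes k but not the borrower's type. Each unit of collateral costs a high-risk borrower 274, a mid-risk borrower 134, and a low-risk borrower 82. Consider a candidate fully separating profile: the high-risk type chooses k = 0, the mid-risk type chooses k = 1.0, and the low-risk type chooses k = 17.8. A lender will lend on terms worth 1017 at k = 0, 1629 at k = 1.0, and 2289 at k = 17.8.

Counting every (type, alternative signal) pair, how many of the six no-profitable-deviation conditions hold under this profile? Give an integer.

3

High-risk (own payoff 1017): to k=1.0 gives 1629 − 274×1.0 = 1355 → profitable ✗; to k=17.8 gives 2289 − 274×17.8 = -2588.2 → no gain ✓.
Mid-risk (own payoff 1629 − 134×1.0 = 1495): to k=0 gives 1017 → no gain ✓; to k=17.8 gives 2289 − 134×17.8 = -96.2 → no gain ✓.
Low-risk (own payoff 2289 − 82×17.8 = 829.4): to k=0 gives 1017 → profitable ✗; to k=1.0 gives 1629 − 82×1.0 = 1547 → profitable ✗.
3 of the 6 constraints hold; not an equilibrium.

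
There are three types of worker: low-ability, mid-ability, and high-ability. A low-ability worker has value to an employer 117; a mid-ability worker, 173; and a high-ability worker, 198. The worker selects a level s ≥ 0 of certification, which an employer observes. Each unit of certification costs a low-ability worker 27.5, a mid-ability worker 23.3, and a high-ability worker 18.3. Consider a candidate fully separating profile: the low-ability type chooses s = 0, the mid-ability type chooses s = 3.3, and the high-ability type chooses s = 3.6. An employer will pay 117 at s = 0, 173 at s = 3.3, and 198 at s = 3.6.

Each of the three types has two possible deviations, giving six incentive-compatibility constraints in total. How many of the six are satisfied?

4

Mid-ability (own payoff 173 − 23.3×3.3 = 96.11): to s=0 gives 117 → profitable ✗; to s=3.6 gives 198 − 23.3×3.6 = 114.12 → profitable ✗.
Low-ability (own payoff 117): to s=3.3 gives 173 − 27.5×3.3 = 82.25 → no gain ✓; to s=3.6 gives 198 − 27.5×3.6 = 99 → no gain ✓.
High-ability (own payoff 198 − 18.3×3.6 = 132.12): to s=0 gives 117 → no gain ✓; to s=3.3 gives 173 − 18.3×3.3 = 112.61 → no gain ✓.
4 of the 6 constraints hold; not an equilibrium.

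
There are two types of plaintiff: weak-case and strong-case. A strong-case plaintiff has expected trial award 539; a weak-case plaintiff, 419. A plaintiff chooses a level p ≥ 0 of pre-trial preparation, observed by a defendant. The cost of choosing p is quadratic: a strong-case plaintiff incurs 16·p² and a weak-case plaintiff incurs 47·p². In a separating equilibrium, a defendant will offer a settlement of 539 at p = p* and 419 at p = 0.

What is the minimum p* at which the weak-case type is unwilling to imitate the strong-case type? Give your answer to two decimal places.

1.60

The weak-case type at p = 0 receives 419; imitating at p* yields 539 − 47·p*².
Indifference: 419 = 539 − 47·p*², so p*² = (539 − 419) / 47 ≈ 2.5532.
p* = √2.5532 ≈ 1.60.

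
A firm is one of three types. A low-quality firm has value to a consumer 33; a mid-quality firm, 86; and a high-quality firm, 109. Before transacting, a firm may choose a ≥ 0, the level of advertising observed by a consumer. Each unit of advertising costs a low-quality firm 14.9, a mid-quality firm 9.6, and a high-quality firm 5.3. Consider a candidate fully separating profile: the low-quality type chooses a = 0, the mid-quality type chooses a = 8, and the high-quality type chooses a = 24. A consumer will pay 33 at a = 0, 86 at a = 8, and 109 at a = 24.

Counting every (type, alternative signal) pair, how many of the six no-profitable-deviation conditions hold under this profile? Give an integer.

3

Low-quality (own payoff 33): to a=8 gives 86 − 14.9×8 = -33.2 → no gain ✓; to a=24 gives 109 − 14.9×24 = -248.6 → no gain ✓.
Mid-quality (own payoff 86 − 9.6×8 = 9.2): to a=0 gives 33 → profitable ✗; to a=24 gives 109 − 9.6×24 = -121.4 → no gain ✓.
High-quality (own payoff 109 − 5.3×24 = -18.2): to a=0 gives 33 → profitable ✗; to a=8 gives 86 − 5.3×8 = 43.6 → profitable ✗.
3 of the 6 constraints hold; not an equilibrium.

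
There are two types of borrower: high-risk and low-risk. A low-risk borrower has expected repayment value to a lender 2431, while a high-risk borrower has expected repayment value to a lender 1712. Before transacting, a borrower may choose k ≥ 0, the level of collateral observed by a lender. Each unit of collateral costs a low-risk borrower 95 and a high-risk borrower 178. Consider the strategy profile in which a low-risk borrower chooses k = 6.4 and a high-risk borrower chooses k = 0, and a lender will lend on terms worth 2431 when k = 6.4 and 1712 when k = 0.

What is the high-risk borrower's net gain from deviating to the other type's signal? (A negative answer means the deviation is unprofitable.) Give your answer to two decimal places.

-420.20

Playing k = 0 the high-risk borrower receives 1712.
Deviating to k = 6.4 brings payment 2431 at cost 178 × 6.4 = 1139.2, netting 1291.8.
Gain from deviating: 1291.8 − 1712 = -420.20.
The gain is negative, so the high-risk type's incentive-compatibility constraint is satisfied.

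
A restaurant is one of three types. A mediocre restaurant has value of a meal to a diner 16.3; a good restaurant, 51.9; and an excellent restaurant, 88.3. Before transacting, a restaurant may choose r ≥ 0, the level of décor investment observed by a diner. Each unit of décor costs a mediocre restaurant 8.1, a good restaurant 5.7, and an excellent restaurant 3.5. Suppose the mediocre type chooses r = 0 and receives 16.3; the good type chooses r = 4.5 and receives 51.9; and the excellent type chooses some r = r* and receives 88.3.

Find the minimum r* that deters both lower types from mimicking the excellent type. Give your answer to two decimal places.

10.89

Mediocre type (on-path payoff 16.3) won't mimic when 16.3 ≥ 88.3 − 8.1·r*, i.e. r* ≥ 8.89.
Good type (on-path payoff 51.9 − 5.7×4.5 = 26.25) won't mimic when 26.25 ≥ 88.3 − 5.7·r*, i.e. r* ≥ 10.89.
Both must hold, so r* = max(8.89, 10.89) = 10.89. The good type's constraint binds.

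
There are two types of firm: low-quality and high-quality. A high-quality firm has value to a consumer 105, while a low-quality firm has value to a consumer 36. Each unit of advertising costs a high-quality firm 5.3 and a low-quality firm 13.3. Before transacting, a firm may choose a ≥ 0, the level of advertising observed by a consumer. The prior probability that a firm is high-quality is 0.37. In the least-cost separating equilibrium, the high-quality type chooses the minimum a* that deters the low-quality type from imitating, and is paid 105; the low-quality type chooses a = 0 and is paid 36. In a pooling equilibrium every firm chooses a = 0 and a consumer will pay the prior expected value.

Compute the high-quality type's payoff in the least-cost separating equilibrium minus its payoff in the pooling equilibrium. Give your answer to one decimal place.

16.0

Least-cost separating signal: a* solves 36 = 105 − 13.3·a*, so a* = (105 − 36)/13.3 ≈ 5.1880.
High-quality type's separating payoff: 105 − 5.3 × a* = 105 − 5.3 × (105 − 36)/13.3 = 105 − 365.7/13.3 ≈ 77.504.
Pooling payoff: 0.37 × 105 + 0.63 × 36 = 61.53.
Difference: 77.504 − 61.53 = 15.974, i.e. 16.0 to one decimal place.
The high-quality type prefers to separate.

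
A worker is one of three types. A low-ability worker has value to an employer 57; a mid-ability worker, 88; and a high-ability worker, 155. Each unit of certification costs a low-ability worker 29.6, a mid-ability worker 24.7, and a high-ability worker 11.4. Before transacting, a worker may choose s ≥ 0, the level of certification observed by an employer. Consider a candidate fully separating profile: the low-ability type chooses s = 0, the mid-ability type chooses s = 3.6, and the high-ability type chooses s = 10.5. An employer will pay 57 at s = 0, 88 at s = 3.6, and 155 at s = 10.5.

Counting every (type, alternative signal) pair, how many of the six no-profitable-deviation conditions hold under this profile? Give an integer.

3

High-ability (own payoff 155 − 11.4×10.5 = 35.3): to s=0 gives 57 → profitable ✗; to s=3.6 gives 88 − 11.4×3.6 = 46.96 → profitable ✗.
Mid-ability (own payoff 88 − 24.7×3.6 = -0.92): to s=0 gives 57 → profitable ✗; to s=10.5 gives 155 − 24.7×10.5 = -104.35 → no gain ✓.
Low-ability (own payoff 57): to s=3.6 gives 88 − 29.6×3.6 = -18.56 → no gain ✓; to s=10.5 gives 155 − 29.6×10.5 = -155.8 → no gain ✓.
3 of the 6 constraints hold; not an equilibrium.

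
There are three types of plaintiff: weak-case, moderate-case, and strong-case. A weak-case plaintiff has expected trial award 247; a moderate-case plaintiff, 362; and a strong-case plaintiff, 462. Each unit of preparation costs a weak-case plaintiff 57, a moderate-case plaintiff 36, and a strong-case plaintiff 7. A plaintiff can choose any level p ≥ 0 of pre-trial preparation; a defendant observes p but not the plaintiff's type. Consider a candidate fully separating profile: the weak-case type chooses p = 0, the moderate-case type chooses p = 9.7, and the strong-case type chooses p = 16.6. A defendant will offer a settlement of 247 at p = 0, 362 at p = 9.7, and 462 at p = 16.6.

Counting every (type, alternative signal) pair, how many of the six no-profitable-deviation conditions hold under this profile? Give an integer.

5

Strong-case (own payoff 462 − 7×16.6 = 345.8): to p=0 gives 247 → no gain ✓; to p=9.7 gives 362 − 7×9.7 = 294.1 → no gain ✓.
Moderate-case (own payoff 362 − 36×9.7 = 12.8): to p=0 gives 247 → profitable ✗; to p=16.6 gives 462 − 36×16.6 = -135.6 → no gain ✓.
Weak-case (own payoff 247): to p=9.7 gives 362 − 57×9.7 = -190.9 → no gain ✓; to p=16.6 gives 462 − 57×16.6 = -484.2 → no gain ✓.
5 of the 6 constraints hold; not an equilibrium.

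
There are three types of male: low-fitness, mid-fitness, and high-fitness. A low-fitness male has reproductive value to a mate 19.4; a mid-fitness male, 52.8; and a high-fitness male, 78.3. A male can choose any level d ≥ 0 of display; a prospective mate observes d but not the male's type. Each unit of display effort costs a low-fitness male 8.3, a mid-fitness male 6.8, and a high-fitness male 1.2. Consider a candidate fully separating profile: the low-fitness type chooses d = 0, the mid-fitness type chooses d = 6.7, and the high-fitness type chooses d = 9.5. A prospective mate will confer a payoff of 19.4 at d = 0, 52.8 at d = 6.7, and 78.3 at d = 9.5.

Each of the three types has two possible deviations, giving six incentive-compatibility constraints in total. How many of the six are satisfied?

Mid-fitness (own payoff 52.8 − 6.8×6.7 = 7.24): to d=0 gives 19.4 → profitable ✗; to d=9.5 gives 78.3 − 6.8×9.5 = 13.7 → profitable ✗.
Low-fitness (own payoff 19.4): to d=6.7 gives 52.8 − 8.3×6.7 = -2.81 → no gain ✓; to d=9.5 gives 78.3 − 8.3×9.5 = -0.55 → no gain ✓.
High-fitness (own payoff 78.3 − 1.2×9.5 = 66.9): to d=0 gives 19.4 → no gain ✓; to d=6.7 gives 52.8 − 1.2×6.7 = 44.76 → no gain ✓.
4 of the 6 constraints hold; not an equilibrium.

4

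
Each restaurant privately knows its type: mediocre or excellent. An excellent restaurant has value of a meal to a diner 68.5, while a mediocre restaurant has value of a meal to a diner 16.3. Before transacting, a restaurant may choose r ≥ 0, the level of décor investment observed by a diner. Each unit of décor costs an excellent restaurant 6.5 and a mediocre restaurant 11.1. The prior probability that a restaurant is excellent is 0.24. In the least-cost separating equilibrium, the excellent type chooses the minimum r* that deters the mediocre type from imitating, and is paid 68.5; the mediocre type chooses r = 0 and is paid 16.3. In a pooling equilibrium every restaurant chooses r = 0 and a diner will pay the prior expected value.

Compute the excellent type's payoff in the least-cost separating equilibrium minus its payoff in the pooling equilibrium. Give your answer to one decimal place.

9.1

Least-cost separating signal: r* solves 16.3 = 68.5 − 11.1·r*, so r* = (68.5 − 16.3)/11.1 ≈ 4.7027.
Excellent type's separating payoff: 68.5 − 6.5 × r* = 68.5 − 6.5 × (68.5 − 16.3)/11.1 = 68.5 − 339.3/11.1 ≈ 37.932.
Pooling payoff: 0.24 × 68.5 + 0.76 × 16.3 = 28.828.
Difference: 37.932 − 28.828 = 9.104, i.e. 9.1 to one decimal place.
The excellent type prefers to separate.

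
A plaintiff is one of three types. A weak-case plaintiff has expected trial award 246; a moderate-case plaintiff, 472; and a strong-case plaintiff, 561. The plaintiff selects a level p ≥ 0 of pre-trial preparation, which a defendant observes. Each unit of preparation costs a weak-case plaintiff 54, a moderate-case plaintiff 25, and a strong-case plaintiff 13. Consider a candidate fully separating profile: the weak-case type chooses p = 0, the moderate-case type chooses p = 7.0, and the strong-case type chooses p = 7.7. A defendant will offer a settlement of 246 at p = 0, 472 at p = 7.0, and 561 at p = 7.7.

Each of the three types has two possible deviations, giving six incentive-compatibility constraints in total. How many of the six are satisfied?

5

Weak-case (own payoff 246): to p=7.0 gives 472 − 54×7.0 = 94 → no gain ✓; to p=7.7 gives 561 − 54×7.7 = 145.2 → no gain ✓.
Strong-case (own payoff 561 − 13×7.7 = 460.9): to p=0 gives 246 → no gain ✓; to p=7.0 gives 472 − 13×7.0 = 381 → no gain ✓.
Moderate-case (own payoff 472 − 25×7.0 = 297): to p=0 gives 246 → no gain ✓; to p=7.7 gives 561 − 25×7.7 = 368.5 → profitable ✗.
5 of the 6 constraints hold; not an equilibrium.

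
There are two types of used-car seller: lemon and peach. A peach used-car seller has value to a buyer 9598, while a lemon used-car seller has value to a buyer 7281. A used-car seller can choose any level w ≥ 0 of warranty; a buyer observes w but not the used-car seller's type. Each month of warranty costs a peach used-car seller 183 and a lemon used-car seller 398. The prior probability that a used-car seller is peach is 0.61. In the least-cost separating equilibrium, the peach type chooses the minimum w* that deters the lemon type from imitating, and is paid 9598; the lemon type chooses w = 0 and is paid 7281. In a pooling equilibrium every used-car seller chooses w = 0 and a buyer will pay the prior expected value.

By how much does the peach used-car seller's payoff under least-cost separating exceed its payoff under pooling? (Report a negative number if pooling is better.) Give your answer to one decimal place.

-161.7

Least-cost separating signal: w* solves 7281 = 9598 − 398·w*, so w* = (9598 − 7281)/398 ≈ 5.8216.
Peach type's separating payoff: 9598 − 183 × w* = 9598 − 183 × (9598 − 7281)/398 = 9598 − 424011/398 ≈ 8532.646.
Pooling payoff: 0.61 × 9598 + 0.39 × 7281 = 8694.37.
Difference: 8532.646 − 8694.37 = -161.724, i.e. -161.7 to one decimal place.
The peach type would prefer the pooling outcome.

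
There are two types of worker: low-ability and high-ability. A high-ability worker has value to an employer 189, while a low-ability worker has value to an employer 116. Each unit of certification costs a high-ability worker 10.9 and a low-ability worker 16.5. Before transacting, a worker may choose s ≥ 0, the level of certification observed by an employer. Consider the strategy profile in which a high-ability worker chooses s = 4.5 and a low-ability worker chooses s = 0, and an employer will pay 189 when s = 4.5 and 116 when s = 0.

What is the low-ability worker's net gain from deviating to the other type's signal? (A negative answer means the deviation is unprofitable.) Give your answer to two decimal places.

-1.25

Playing s = 0 the low-ability worker receives 116.
Deviating to s = 4.5 brings payment 189 at cost 16.5 × 4.5 = 74.25, netting 114.75.
Gain from deviating: 114.75 − 116 = -1.25.
The gain is negative, so the low-ability type's incentive-compatibility constraint is satisfied.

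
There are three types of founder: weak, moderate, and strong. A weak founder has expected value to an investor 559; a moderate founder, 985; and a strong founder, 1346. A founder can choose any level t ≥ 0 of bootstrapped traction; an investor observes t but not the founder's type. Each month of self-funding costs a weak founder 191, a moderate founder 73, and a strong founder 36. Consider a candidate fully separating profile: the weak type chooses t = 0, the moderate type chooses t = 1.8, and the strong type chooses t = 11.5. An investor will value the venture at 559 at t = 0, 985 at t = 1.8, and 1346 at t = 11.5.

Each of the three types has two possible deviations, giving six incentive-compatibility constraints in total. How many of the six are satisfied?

Strong (own payoff 1346 − 36×11.5 = 932): to t=0 gives 559 → no gain ✓; to t=1.8 gives 985 − 36×1.8 = 920.2 → no gain ✓.
Moderate (own payoff 985 − 73×1.8 = 853.6): to t=0 gives 559 → no gain ✓; to t=11.5 gives 1346 − 73×11.5 = 506.5 → no gain ✓.
Weak (own payoff 559): to t=1.8 gives 985 − 191×1.8 = 641.2 → profitable ✗; to t=11.5 gives 1346 − 191×11.5 = -850.5 → no gain ✓.
5 of the 6 constraints hold; not an equilibrium.

5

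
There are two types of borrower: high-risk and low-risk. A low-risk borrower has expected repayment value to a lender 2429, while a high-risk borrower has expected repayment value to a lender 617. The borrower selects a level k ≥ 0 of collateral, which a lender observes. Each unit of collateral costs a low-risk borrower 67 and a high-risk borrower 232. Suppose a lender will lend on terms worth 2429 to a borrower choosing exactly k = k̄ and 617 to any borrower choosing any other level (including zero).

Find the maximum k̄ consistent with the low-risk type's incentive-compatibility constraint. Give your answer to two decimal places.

27.04

Choosing k̄ yields the low-risk type 2429 − 67·k̄; choosing zero yields 617.
The low-risk type is indifferent at 2429 − 67·k̄ = 617, i.e. k̄ = (2429 − 617) / 67 ≈ 27.04.
For any k̄ above 27.04 the low-risk type would rather pool at zero, so separation collapses.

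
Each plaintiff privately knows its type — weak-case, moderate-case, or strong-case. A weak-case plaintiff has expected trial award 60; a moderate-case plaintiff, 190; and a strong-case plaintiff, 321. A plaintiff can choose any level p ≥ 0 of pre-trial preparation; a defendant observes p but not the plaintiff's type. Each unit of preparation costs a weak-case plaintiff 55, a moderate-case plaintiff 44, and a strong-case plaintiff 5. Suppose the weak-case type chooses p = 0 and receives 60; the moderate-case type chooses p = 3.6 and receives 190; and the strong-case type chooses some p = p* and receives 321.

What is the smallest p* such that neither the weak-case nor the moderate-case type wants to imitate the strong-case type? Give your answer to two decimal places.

6.58

Weak-case type (on-path payoff 60) won't mimic when 60 ≥ 321 − 55·p*, i.e. p* ≥ 4.75.
Moderate-case type (on-path payoff 190 − 44×3.6 = 31.6) won't mimic when 31.6 ≥ 321 − 44·p*, i.e. p* ≥ 6.58.
Both must hold, so p* = max(4.75, 6.58) = 6.58. The moderate-case type's constraint binds.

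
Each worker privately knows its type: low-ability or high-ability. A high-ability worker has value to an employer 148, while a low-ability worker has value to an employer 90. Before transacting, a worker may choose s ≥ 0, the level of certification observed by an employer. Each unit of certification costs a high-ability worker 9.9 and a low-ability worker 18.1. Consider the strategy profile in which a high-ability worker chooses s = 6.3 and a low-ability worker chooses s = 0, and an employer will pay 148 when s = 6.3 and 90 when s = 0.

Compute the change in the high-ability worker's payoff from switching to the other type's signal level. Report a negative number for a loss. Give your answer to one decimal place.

Playing s = 6.3 the high-ability worker receives 148 − 9.9 × 6.3 = 85.63.
Deviating to s = 0 yields 90 instead.
Gain from deviating: 90 − 85.63 = 4.37, i.e. 4.4 to one decimal place.
The gain is positive, so the high-ability type's incentive-compatibility constraint is violated — this profile is not a separating equilibrium.

4.4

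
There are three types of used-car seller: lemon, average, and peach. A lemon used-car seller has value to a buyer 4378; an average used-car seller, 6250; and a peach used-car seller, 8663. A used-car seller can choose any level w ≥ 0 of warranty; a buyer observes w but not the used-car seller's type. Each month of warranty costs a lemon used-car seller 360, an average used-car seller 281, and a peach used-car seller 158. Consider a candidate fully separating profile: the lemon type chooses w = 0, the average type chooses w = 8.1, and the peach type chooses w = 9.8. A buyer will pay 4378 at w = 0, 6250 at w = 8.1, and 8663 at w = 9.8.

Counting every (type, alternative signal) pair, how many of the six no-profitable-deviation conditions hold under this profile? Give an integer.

3

Peach (own payoff 8663 − 158×9.8 = 7114.6): to w=0 gives 4378 → no gain ✓; to w=8.1 gives 6250 − 158×8.1 = 4970.2 → no gain ✓.
Lemon (own payoff 4378): to w=8.1 gives 6250 − 360×8.1 = 3334 → no gain ✓; to w=9.8 gives 8663 − 360×9.8 = 5135 → profitable ✗.
Average (own payoff 6250 − 281×8.1 = 3973.9): to w=0 gives 4378 → profitable ✗; to w=9.8 gives 8663 − 281×9.8 = 5909.2 → profitable ✗.
3 of the 6 constraints hold; not an equilibrium.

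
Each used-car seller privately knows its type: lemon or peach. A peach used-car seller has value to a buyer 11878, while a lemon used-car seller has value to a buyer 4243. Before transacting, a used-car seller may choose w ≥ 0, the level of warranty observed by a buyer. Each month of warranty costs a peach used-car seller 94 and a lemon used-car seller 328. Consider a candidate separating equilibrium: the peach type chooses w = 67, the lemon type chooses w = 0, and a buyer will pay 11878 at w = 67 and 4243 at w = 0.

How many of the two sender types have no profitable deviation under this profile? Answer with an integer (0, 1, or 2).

2

Peach type: signal → 11878 − 94 × 67 = 5580; deviate to 0 → 4243. IC holds (5580 ≥ 4243).
Lemon type: stay at 0 → 4243; mimic → 11878 − 328 × 67 = -10098. IC holds (4243 ≥ -10098).
2 of 2 constraints hold, so this is a separating equilibrium.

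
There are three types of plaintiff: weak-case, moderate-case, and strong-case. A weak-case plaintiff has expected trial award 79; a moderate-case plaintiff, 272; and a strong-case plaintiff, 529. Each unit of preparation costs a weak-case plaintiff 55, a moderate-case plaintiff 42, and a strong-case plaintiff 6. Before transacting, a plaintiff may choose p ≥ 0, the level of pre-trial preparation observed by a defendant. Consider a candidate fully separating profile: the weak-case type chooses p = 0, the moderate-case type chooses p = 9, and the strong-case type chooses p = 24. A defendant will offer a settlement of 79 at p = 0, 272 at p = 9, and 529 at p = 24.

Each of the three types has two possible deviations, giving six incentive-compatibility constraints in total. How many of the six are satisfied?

5

Weak-case (own payoff 79): to p=9 gives 272 − 55×9 = -223 → no gain ✓; to p=24 gives 529 − 55×24 = -791 → no gain ✓.
Moderate-case (own payoff 272 − 42×9 = -106): to p=0 gives 79 → profitable ✗; to p=24 gives 529 − 42×24 = -479 → no gain ✓.
Strong-case (own payoff 529 − 6×24 = 385): to p=0 gives 79 → no gain ✓; to p=9 gives 272 − 6×9 = 218 → no gain ✓.
5 of the 6 constraints hold; not an equilibrium.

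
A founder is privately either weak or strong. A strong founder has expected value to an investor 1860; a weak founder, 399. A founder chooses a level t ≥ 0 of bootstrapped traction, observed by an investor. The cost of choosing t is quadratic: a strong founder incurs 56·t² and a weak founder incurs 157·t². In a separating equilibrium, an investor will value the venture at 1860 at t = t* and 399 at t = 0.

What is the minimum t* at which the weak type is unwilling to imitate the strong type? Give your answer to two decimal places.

3.05

The weak type at t = 0 receives 399; imitating at t* yields 1860 − 157·t*².
Indifference: 399 = 1860 − 157·t*², so t*² = (1860 − 399) / 157 ≈ 9.3057.
t* = √9.3057 ≈ 3.05.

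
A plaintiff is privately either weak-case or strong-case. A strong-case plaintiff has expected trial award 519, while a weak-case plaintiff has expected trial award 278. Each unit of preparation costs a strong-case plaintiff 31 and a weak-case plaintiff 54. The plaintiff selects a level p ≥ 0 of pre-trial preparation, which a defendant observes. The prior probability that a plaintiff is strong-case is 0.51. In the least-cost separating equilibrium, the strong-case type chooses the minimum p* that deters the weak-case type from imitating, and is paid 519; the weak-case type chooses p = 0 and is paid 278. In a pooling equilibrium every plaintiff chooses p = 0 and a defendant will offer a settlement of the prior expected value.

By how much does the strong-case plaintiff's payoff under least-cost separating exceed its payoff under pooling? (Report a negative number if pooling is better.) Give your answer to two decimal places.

Least-cost separating signal: p* solves 278 = 519 − 54·p*, so p* = (519 − 278)/54 ≈ 4.4630.
Strong-case type's separating payoff: 519 − 31 × p* = 519 − 31 × (519 − 278)/54 = 519 − 7471/54 ≈ 380.6481.
Pooling payoff: 0.51 × 519 + 0.49 × 278 = 400.91.
Difference: 380.6481 − 400.91 = -20.2619, i.e. -20.26 to two decimal places.
The strong-case type would prefer the pooling outcome.

-20.26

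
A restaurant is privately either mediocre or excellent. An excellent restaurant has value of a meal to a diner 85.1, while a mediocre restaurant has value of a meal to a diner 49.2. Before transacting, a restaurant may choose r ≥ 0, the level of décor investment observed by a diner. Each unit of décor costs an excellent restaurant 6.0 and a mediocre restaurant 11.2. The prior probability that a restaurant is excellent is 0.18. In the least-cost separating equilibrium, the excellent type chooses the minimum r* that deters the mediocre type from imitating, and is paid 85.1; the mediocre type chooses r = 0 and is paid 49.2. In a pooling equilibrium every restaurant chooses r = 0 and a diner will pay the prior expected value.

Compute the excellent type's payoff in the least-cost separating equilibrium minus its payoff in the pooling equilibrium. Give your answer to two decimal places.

Least-cost separating signal: r* solves 49.2 = 85.1 − 11.2·r*, so r* = (85.1 − 49.2)/11.2 ≈ 3.2054.
Excellent type's separating payoff: 85.1 − 6.0 × r* = 85.1 − 6.0 × (85.1 − 49.2)/11.2 = 85.1 − 215.4/11.2 ≈ 65.8679.
Pooling payoff: 0.18 × 85.1 + 0.82 × 49.2 = 55.662.
Difference: 65.8679 − 55.662 = 10.2059, i.e. 10.21 to two decimal places.
The excellent type prefers to separate.

10.21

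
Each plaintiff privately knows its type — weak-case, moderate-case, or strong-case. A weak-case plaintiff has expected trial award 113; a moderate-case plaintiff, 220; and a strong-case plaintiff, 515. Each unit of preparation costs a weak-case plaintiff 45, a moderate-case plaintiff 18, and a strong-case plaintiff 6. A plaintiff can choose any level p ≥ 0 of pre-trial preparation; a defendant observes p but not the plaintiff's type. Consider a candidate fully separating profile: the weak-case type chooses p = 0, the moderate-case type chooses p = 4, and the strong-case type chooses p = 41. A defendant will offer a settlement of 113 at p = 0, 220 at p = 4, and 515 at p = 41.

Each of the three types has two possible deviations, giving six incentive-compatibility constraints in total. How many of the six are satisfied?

Moderate-case (own payoff 220 − 18×4 = 148): to p=0 gives 113 → no gain ✓; to p=41 gives 515 − 18×41 = -223 → no gain ✓.
Weak-case (own payoff 113): to p=4 gives 220 − 45×4 = 40 → no gain ✓; to p=41 gives 515 − 45×41 = -1330 → no gain ✓.
Strong-case (own payoff 515 − 6×41 = 269): to p=0 gives 113 → no gain ✓; to p=4 gives 220 − 6×4 = 196 → no gain ✓.
6 of the 6 constraints hold; this profile is a separating equilibrium.

6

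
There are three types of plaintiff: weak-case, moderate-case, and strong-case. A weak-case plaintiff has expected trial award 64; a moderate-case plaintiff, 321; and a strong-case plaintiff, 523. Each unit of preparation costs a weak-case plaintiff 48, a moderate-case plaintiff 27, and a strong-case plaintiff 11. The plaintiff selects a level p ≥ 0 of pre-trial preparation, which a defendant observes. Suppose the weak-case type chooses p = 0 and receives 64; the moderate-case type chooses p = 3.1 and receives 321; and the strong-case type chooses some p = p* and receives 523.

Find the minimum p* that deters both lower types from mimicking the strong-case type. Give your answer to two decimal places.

10.58

Weak-case type (on-path payoff 64) won't mimic when 64 ≥ 523 − 48·p*, i.e. p* ≥ 9.56.
Moderate-case type (on-path payoff 321 − 27×3.1 = 237.3) won't mimic when 237.3 ≥ 523 − 27·p*, i.e. p* ≥ 10.58.
Both must hold, so p* = max(9.56, 10.58) = 10.58. The moderate-case type's constraint binds.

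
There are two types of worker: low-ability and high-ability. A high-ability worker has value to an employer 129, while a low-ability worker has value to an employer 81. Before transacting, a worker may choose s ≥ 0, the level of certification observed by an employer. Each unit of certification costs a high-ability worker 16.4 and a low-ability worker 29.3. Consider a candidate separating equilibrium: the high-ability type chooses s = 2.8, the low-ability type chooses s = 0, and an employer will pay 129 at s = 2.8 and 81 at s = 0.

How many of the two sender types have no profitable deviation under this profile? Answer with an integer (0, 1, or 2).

Low-ability type: stay at 0 → 81; mimic → 129 − 29.3 × 2.8 = 46.96. IC holds (81 ≥ 46.96).
High-ability type: signal → 129 − 16.4 × 2.8 = 83.08; deviate to 0 → 81. IC holds (83.08 ≥ 81).
2 of 2 constraints hold, so this is a separating equilibrium.

2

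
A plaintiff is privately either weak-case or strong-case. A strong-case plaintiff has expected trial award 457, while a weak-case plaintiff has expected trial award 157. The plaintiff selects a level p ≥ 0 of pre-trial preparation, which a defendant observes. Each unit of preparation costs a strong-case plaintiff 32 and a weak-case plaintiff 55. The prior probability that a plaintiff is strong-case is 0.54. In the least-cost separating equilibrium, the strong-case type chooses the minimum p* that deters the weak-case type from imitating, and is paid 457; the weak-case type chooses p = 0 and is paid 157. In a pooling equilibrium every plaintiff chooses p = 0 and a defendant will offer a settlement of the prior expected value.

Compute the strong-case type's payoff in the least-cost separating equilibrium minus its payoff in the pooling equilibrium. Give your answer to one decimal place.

-36.5

Least-cost separating signal: p* solves 157 = 457 − 55·p*, so p* = (457 − 157)/55 ≈ 5.4545.
Strong-case type's separating payoff: 457 − 32 × p* = 457 − 32 × (457 − 157)/55 = 457 − 9600/55 ≈ 282.455.
Pooling payoff: 0.54 × 457 + 0.46 × 157 = 319.
Difference: 282.455 − 319 = -36.545, i.e. -36.5 to one decimal place.
The strong-case type would prefer the pooling outcome.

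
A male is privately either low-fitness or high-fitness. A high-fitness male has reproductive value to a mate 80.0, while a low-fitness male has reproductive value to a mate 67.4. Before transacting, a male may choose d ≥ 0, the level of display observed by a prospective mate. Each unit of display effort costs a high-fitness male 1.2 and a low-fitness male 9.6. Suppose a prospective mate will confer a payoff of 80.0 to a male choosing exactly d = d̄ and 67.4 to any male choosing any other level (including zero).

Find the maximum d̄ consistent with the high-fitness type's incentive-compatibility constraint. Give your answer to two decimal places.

10.50

Choosing d̄ yields the high-fitness type 80.0 − 1.2·d̄; choosing zero yields 67.4.
The high-fitness type is indifferent at 80.0 − 1.2·d̄ = 67.4, i.e. d̄ = (80.0 − 67.4) / 1.2 = 10.50.
For any d̄ above 10.50 the high-fitness type would rather pool at zero, so separation collapses.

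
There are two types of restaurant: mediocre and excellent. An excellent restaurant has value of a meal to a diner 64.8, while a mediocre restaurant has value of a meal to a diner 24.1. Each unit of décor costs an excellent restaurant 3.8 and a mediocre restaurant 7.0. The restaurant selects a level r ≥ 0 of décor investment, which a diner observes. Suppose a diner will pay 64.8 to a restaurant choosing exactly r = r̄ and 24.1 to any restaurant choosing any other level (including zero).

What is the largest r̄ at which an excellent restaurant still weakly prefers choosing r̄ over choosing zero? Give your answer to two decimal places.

10.71

Choosing r̄ yields the excellent type 64.8 − 3.8·r̄; choosing zero yields 24.1.
The excellent type is indifferent at 64.8 − 3.8·r̄ = 24.1, i.e. r̄ = (64.8 − 24.1) / 3.8 ≈ 10.71.
For any r̄ above 10.71 the excellent type would rather pool at zero, so separation collapses.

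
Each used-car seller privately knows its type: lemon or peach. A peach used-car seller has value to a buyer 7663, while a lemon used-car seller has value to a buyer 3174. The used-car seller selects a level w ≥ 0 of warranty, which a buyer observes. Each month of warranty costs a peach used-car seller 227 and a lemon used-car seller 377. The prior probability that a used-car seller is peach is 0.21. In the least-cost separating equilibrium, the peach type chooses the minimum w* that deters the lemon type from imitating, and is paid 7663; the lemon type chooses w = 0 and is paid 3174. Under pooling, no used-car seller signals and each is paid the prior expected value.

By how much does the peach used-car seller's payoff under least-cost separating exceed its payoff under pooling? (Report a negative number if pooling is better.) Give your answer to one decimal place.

843.4

Least-cost separating signal: w* solves 3174 = 7663 − 377·w*, so w* = (7663 − 3174)/377 ≈ 11.9072.
Peach type's separating payoff: 7663 − 227 × w* = 7663 − 227 × (7663 − 3174)/377 = 7663 − 1019003/377 ≈ 4960.074.
Pooling payoff: 0.21 × 7663 + 0.79 × 3174 = 4116.69.
Difference: 4960.074 − 4116.69 = 843.384, i.e. 843.4 to one decimal place.
The peach type prefers to separate.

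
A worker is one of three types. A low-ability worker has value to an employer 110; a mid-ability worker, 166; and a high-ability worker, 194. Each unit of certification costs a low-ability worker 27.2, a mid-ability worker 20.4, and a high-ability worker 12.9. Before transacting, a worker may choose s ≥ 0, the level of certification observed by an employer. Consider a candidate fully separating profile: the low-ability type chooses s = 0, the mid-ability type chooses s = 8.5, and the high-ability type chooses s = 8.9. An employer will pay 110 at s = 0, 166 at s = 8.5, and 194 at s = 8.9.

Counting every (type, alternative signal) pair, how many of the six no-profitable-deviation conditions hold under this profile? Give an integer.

3

Mid-ability (own payoff 166 − 20.4×8.5 = -7.4): to s=0 gives 110 → profitable ✗; to s=8.9 gives 194 − 20.4×8.9 = 12.44 → profitable ✗.
High-ability (own payoff 194 − 12.9×8.9 = 79.19): to s=0 gives 110 → profitable ✗; to s=8.5 gives 166 − 12.9×8.5 = 56.35 → no gain ✓.
Low-ability (own payoff 110): to s=8.5 gives 166 − 27.2×8.5 = -65.2 → no gain ✓; to s=8.9 gives 194 − 27.2×8.9 = -48.08 → no gain ✓.
3 of the 6 constraints hold; not an equilibrium.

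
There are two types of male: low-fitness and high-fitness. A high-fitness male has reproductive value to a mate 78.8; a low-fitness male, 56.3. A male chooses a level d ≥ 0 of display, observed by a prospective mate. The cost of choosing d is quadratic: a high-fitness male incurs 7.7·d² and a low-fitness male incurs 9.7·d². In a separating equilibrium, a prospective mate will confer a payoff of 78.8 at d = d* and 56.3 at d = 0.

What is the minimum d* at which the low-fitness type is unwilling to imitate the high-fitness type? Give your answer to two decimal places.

The low-fitness type at d = 0 receives 56.3; imitating at d* yields 78.8 − 9.7·d*².
Indifference: 56.3 = 78.8 − 9.7·d*², so d*² = (78.8 − 56.3) / 9.7 ≈ 2.3196.
d* = √2.3196 ≈ 1.52.

1.52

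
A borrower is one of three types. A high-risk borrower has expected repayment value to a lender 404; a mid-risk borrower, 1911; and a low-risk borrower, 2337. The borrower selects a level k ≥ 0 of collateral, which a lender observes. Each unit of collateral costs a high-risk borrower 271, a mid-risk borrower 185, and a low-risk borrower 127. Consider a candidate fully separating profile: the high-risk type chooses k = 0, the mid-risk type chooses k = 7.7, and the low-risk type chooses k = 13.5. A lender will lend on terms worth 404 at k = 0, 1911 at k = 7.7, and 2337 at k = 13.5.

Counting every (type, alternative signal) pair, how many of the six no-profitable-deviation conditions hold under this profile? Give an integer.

High-risk (own payoff 404): to k=7.7 gives 1911 − 271×7.7 = -175.7 → no gain ✓; to k=13.5 gives 2337 − 271×13.5 = -1321.5 → no gain ✓.
Low-risk (own payoff 2337 − 127×13.5 = 622.5): to k=0 gives 404 → no gain ✓; to k=7.7 gives 1911 − 127×7.7 = 933.1 → profitable ✗.
Mid-risk (own payoff 1911 − 185×7.7 = 486.5): to k=0 gives 404 → no gain ✓; to k=13.5 gives 2337 − 185×13.5 = -160.5 → no gain ✓.
5 of the 6 constraints hold; not an equilibrium.

5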